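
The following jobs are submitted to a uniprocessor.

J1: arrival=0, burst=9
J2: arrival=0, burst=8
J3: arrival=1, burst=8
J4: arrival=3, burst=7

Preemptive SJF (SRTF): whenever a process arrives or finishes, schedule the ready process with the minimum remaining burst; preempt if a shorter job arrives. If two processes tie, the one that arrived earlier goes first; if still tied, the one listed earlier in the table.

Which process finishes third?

Schedule: | J2 0-8 | J4 8-15 | J3 15-23 | J1 23-32 |
Completion: J1=32  J2=8  J3=23  J4=15
Turnaround (C−A): J1=32  J2=8  J3=22  J4=12
Finish order: J2 → J4 → J3 → J1

J3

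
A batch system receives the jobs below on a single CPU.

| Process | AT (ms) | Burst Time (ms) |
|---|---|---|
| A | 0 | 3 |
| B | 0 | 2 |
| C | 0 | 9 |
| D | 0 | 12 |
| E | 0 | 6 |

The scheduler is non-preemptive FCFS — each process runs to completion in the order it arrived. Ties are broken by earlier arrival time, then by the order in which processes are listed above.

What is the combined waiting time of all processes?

48

Timeline: | A 0-3 | B 3-5 | C 5-14 | D 14-26 | E 26-32 |
Completion: A=3  B=5  C=14  D=26  E=32
Waiting = turnaround − burst: A=0, B=3, C=5, D=14, E=26
Total waiting = 0 + 3 + 5 + 14 + 26 = 48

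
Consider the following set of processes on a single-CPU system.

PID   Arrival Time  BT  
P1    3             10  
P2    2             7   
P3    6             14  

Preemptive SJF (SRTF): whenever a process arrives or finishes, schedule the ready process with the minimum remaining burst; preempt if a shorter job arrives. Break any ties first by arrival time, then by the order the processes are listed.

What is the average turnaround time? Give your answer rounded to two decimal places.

16.67

Timeline: | idle 0-2 | P2 2-9 | P1 9-19 | P3 19-33 |
Completion: P1=19  P2=9  P3=33
Turnaround (C−A): P1=16  P2=7  P3=27
Turnaround times: P1=16, P2=7, P3=27
Average turnaround = (16+7+27) / 3 = 50/3 = 16.67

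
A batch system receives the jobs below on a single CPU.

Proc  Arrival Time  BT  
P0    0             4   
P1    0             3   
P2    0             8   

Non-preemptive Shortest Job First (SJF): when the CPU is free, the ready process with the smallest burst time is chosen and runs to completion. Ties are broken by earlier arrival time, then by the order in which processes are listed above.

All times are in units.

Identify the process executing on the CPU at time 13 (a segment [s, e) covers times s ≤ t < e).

Schedule: | P1 0-3 | P0 3-7 | P2 7-15 |
Completion: P0=7  P1=3  P2=15
Turnaround (C−A): P0=7  P1=3  P2=15

P2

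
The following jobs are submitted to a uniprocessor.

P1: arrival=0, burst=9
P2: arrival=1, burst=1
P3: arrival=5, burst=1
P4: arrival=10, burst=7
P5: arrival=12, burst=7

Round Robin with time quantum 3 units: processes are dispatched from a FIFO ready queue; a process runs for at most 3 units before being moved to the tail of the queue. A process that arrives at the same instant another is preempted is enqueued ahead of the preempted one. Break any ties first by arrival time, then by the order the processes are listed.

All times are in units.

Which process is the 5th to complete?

P5

Timeline: | P1 0-3 | P2 3-4 | P1 4-7 | P3 7-8 | P1 8-11 | P4 11-14 | P5 14-17 | P4 17-20 | P5 20-23 | P4 23-24 | P5 24-25 |
Completion: P1=11  P2=4  P3=8  P4=24  P5=25
Finish order: P2 → P3 → P1 → P4 → P5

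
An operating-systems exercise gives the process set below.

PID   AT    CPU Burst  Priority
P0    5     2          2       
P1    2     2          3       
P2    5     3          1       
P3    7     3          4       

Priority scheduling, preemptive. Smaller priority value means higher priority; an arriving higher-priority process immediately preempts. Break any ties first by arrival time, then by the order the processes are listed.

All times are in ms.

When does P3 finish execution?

13

Schedule: | idle 0-2 | P1 2-4 | idle 4-5 | P2 5-8 | P0 8-10 | P3 10-13 |
Completion: P0=10  P1=4  P2=8  P3=13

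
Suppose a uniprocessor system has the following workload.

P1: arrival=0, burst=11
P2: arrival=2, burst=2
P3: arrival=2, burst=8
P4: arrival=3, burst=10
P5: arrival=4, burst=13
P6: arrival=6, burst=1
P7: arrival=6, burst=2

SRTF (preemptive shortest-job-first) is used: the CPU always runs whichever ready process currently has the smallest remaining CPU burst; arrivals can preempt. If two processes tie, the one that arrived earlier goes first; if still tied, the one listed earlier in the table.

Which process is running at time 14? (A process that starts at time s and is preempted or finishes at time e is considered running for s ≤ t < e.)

Schedule: | P1 0-2 | P2 2-4 | P3 4-6 | P6 6-7 | P7 7-9 | P3 9-15 | P1 15-24 | P4 24-34 | P5 34-47 |
Completion: P1=24  P2=4  P3=15  P4=34  P5=47  P6=7  P7=9

P3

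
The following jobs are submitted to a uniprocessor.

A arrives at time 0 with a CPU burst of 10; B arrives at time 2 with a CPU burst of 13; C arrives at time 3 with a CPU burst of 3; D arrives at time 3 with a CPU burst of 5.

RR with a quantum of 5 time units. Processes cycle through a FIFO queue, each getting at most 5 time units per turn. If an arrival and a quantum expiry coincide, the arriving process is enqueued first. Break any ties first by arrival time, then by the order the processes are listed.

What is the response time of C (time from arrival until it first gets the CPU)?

7

Timeline: | A 0-5 | B 5-10 | C 10-13 | D 13-18 | A 18-23 | B 23-31 |
Completion: A=23  B=31  C=13  D=18
Turnaround (C−A): A=23  B=29  C=10  D=15
Response(C) = first start − arrival = 10 − 3 = 7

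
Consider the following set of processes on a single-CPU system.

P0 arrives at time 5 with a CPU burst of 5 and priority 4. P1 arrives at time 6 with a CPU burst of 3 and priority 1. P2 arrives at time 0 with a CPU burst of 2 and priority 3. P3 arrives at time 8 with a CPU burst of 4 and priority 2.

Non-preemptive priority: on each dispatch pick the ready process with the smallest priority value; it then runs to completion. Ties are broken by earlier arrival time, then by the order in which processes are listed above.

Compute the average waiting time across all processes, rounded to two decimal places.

Timeline: | P2 0-2 | idle 2-5 | P0 5-10 | P1 10-13 | P3 13-17 |
Completion: P0=10  P1=13  P2=2  P3=17
Turnaround (C−A): P0=5  P1=7  P2=2  P3=9
Waiting times: P0=0, P1=4, P2=0, P3=5
Average waiting = (0+4+0+5) / 4 = 9/4 = 2.25

2.25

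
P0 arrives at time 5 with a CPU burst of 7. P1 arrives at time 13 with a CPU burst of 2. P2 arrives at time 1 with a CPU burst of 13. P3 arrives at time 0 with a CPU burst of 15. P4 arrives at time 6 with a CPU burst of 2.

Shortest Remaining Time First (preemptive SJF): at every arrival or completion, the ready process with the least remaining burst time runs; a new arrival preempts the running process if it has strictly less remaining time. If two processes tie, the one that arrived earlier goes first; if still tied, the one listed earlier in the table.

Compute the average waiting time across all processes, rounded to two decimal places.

7.60

Schedule: | P3 0-1 | P2 1-5 | P0 5-6 | P4 6-8 | P0 8-14 | P1 14-16 | P2 16-25 | P3 25-39 |
Completion: P0=14  P1=16  P2=25  P3=39  P4=8
Waiting times: P0=2, P1=1, P2=11, P3=24, P4=0
Average waiting = (2+1+11+24+0) / 5 = 38/5 = 7.60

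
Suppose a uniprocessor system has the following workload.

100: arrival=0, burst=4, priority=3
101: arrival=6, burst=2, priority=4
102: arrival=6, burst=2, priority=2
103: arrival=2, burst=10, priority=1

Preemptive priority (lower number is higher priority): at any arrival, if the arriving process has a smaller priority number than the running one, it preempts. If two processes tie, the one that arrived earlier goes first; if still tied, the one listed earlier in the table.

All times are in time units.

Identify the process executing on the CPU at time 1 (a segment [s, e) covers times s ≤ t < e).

100

Gantt: | 100 0-2 | 103 2-12 | 102 12-14 | 100 14-16 | 101 16-18 |
Completion: 100=16  101=18  102=14  103=12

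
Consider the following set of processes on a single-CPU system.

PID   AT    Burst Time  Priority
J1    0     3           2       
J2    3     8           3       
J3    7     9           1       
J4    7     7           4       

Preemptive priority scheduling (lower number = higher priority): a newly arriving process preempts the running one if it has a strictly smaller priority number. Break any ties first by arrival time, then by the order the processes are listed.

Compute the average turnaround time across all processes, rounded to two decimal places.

Timeline: | J1 0-3 | J2 3-7 | J3 7-16 | J2 16-20 | J4 20-27 |
Completion: J1=3  J2=20  J3=16  J4=27
Turnaround times: J1=3, J2=17, J3=9, J4=20
Average turnaround = (3+17+9+20) / 4 = 49/4 = 12.25

12.25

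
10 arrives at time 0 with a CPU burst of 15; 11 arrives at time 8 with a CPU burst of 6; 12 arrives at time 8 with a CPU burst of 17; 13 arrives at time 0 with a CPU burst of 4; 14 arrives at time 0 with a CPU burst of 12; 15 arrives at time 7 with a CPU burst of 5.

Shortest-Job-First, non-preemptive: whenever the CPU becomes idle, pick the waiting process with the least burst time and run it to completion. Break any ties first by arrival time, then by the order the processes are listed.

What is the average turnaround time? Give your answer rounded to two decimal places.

24.33

Gantt: | 13 0-4 | 14 4-16 | 15 16-21 | 11 21-27 | 10 27-42 | 12 42-59 |
Completion: 10=42  11=27  12=59  13=4  14=16  15=21
Turnaround (C−A): 10=42  11=19  12=51  13=4  14=16  15=14
Turnaround times: 10=42, 11=19, 12=51, 13=4, 14=16, 15=14
Average turnaround = (42+19+51+4+16+14) / 6 = 146/6 = 24.33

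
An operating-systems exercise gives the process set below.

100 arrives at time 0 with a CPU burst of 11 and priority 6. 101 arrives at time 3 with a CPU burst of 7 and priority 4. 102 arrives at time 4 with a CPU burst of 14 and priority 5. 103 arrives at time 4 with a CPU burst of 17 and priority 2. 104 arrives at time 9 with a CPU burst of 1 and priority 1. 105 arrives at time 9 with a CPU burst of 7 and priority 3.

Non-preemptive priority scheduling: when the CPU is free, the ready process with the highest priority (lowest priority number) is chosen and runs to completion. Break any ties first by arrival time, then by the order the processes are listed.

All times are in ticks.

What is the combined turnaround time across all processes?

159

Gantt: | 100 0-11 | 104 11-12 | 103 12-29 | 105 29-36 | 101 36-43 | 102 43-57 |
Completion: 100=11  101=43  102=57  103=29  104=12  105=36
Turnaround (C−A): 100=11  101=40  102=53  103=25  104=3  105=27
Turnaround = completion − arrival: 100=11, 101=40, 102=53, 103=25, 104=3, 105=27
Total turnaround = 11 + 40 + 53 + 25 + 3 + 27 = 159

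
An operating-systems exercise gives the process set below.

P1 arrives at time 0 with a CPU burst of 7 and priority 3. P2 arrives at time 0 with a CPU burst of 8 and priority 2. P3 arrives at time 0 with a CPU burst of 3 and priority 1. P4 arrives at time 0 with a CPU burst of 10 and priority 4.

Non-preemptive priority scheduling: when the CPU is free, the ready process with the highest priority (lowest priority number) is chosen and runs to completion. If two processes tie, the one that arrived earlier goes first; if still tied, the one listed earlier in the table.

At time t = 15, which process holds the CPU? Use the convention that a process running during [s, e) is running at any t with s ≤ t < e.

Gantt: | P3 0-3 | P2 3-11 | P1 11-18 | P4 18-28 |
Completion: P1=18  P2=11  P3=3  P4=28
Turnaround (C−A): P1=18  P2=11  P3=3  P4=28

P1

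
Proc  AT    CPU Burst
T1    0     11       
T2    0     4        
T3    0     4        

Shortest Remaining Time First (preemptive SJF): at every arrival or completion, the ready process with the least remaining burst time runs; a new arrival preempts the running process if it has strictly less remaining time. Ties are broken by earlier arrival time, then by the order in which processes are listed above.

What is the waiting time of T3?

4

Gantt: | T2 0-4 | T3 4-8 | T1 8-19 |
Completion: T1=19  T2=4  T3=8
Turnaround (C−A): T1=19  T2=4  T3=8
Waiting(T3) = turnaround − burst = 8 − 4 = 4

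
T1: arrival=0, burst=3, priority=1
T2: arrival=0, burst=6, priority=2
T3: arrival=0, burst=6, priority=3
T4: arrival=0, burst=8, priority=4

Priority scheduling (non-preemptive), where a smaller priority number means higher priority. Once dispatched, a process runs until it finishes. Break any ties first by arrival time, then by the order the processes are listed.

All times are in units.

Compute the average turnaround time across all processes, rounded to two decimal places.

12.50

Schedule: | T1 0-3 | T2 3-9 | T3 9-15 | T4 15-23 |
Completion: T1=3  T2=9  T3=15  T4=23
Turnaround (C−A): T1=3  T2=9  T3=15  T4=23
Turnaround times: T1=3, T2=9, T3=15, T4=23
Average turnaround = (3+9+15+23) / 4 = 50/4 = 12.50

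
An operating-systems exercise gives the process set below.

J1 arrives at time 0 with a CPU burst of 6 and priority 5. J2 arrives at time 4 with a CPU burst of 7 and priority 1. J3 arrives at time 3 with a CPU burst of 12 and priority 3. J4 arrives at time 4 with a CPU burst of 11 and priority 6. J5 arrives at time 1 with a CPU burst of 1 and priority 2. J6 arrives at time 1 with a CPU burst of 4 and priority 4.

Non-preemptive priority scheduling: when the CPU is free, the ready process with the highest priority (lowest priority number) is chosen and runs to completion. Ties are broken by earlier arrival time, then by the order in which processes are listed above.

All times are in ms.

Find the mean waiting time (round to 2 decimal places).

Gantt: | J1 0-6 | J2 6-13 | J5 13-14 | J3 14-26 | J6 26-30 | J4 30-41 |
Completion: J1=6  J2=13  J3=26  J4=41  J5=14  J6=30
Waiting times: J1=0, J2=2, J3=11, J4=26, J5=12, J6=25
Average waiting = (0+2+11+26+12+25) / 6 = 76/6 = 12.67

12.67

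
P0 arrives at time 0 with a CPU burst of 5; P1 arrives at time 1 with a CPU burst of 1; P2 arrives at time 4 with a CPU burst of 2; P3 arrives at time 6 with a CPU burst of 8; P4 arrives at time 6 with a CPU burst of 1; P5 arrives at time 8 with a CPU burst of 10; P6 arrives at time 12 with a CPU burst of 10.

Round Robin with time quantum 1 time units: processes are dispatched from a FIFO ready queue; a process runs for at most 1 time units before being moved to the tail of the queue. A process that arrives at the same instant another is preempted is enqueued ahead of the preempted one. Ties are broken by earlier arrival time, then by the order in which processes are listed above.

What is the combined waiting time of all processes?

Schedule: | P0 0-1 | P1 1-2 | P0 2-4 | P2 4-5 | P0 5-6 | P2 6-7 | P3 7-8 | P4 8-9 | P0 9-10 | P5 10-11 | P3 11-12 | P5 12-13 | P6 13-14 | P3 14-15 | P5 15-16 | P6 16-17 | P3 17-18 | P5 18-19 | P6 19-20 | P3 20-21 | P5 21-22 | P6 22-23 | P3 23-24 | P5 24-25 | P6 25-26 | P3 26-27 | P5 27-28 | P6 28-29 | P3 29-30 | P5 30-31 | P6 31-32 | P5 32-33 | P6 33-34 | P5 34-35 | P6 35-37 |
Completion: P0=10  P1=2  P2=7  P3=30  P4=9  P5=35  P6=37
Turnaround (C−A): P0=10  P1=1  P2=3  P3=24  P4=3  P5=27  P6=25
Waiting = turnaround − burst: P0=5, P1=0, P2=1, P3=16, P4=2, P5=17, P6=15
Total waiting = 5 + 0 + 1 + 16 + 2 + 17 + 15 = 56

56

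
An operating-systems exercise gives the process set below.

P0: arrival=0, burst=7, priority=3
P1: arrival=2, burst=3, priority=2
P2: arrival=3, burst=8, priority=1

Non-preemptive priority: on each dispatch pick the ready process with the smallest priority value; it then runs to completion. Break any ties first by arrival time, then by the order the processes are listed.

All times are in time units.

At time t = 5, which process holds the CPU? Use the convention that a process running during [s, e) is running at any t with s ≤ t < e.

Timeline: | P0 0-7 | P2 7-15 | P1 15-18 |
Completion: P0=7  P1=18  P2=15
Turnaround (C−A): P0=7  P1=16  P2=12

P0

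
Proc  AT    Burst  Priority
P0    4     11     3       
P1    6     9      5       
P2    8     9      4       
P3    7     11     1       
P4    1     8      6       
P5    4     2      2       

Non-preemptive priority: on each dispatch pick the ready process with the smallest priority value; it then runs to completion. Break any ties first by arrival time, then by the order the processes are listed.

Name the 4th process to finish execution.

P0

Schedule: | idle 0-1 | P4 1-9 | P3 9-20 | P5 20-22 | P0 22-33 | P2 33-42 | P1 42-51 |
Completion: P0=33  P1=51  P2=42  P3=20  P4=9  P5=22
Finish order: P4 → P3 → P5 → P0 → P2 → P1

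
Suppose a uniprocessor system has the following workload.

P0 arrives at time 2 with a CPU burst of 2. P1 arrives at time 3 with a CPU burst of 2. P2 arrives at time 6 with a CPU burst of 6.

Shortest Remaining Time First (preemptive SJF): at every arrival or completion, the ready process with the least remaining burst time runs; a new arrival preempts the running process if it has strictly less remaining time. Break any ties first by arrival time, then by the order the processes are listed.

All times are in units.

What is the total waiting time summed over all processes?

Gantt: | idle 0-2 | P0 2-4 | P1 4-6 | P2 6-12 |
Completion: P0=4  P1=6  P2=12
Turnaround (C−A): P0=2  P1=3  P2=6
Waiting = turnaround − burst: P0=0, P1=1, P2=0
Total waiting = 0 + 1 + 0 = 1

1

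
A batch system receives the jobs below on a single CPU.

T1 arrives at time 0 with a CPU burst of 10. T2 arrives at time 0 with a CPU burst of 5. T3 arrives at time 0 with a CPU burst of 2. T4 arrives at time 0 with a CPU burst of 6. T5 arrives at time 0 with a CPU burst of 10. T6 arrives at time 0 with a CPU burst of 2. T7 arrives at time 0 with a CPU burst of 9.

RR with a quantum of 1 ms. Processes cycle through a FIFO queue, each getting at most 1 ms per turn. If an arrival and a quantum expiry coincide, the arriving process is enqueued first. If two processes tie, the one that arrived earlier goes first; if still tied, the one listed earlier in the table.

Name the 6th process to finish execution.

Gantt: | T1 0-1 | T2 1-2 | T3 2-3 | T4 3-4 | T5 4-5 | T6 5-6 | T7 6-7 | T1 7-8 | T2 8-9 | T3 9-10 | T4 10-11 | T5 11-12 | T6 12-13 | T7 13-14 | T1 14-15 | T2 15-16 | T4 16-17 | T5 17-18 | T7 18-19 | T1 19-20 | T2 20-21 | T4 21-22 | T5 22-23 | T7 23-24 | T1 24-25 | T2 25-26 | T4 26-27 | T5 27-28 | T7 28-29 | T1 29-30 | T4 30-31 | T5 31-32 | T7 32-33 | T1 33-34 | T5 34-35 | T7 35-36 | T1 36-37 | T5 37-38 | T7 38-39 | T1 39-40 | T5 40-41 | T7 41-42 | T1 42-43 | T5 43-44 |
Completion: T1=43  T2=26  T3=10  T4=31  T5=44  T6=13  T7=42
Finish order: T3 → T6 → T2 → T4 → T7 → T1 → T5

T1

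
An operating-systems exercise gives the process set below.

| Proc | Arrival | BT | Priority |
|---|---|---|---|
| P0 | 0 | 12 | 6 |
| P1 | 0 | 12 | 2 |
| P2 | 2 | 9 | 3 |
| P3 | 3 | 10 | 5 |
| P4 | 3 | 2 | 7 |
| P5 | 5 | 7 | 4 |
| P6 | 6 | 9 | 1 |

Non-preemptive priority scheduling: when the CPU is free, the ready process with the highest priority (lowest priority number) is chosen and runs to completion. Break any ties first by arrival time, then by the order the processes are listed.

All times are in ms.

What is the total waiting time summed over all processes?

187

Timeline: | P1 0-12 | P6 12-21 | P2 21-30 | P5 30-37 | P3 37-47 | P0 47-59 | P4 59-61 |
Completion: P0=59  P1=12  P2=30  P3=47  P4=61  P5=37  P6=21
Waiting = turnaround − burst: P0=47, P1=0, P2=19, P3=34, P4=56, P5=25, P6=6
Total waiting = 47 + 0 + 19 + 34 + 56 + 25 + 6 = 187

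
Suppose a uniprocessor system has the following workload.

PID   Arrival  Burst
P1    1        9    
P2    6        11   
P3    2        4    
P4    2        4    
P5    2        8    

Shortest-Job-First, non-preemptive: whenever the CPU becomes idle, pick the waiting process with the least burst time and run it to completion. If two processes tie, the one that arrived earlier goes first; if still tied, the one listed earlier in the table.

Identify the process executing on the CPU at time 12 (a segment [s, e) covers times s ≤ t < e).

P3

Timeline: | idle 0-1 | P1 1-10 | P3 10-14 | P4 14-18 | P5 18-26 | P2 26-37 |
Completion: P1=10  P2=37  P3=14  P4=18  P5=26
Turnaround (C−A): P1=9  P2=31  P3=12  P4=16  P5=24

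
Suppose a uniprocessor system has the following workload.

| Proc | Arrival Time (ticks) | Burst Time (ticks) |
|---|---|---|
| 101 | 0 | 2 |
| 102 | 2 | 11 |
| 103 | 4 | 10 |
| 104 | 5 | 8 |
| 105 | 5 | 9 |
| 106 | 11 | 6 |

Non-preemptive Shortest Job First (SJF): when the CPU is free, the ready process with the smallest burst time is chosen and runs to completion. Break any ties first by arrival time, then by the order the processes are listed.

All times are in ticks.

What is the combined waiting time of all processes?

Gantt: | 101 0-2 | 102 2-13 | 106 13-19 | 104 19-27 | 105 27-36 | 103 36-46 |
Completion: 101=2  102=13  103=46  104=27  105=36  106=19
Waiting = turnaround − burst: 101=0, 102=0, 103=32, 104=14, 105=22, 106=2
Total waiting = 0 + 0 + 32 + 14 + 22 + 2 = 70

70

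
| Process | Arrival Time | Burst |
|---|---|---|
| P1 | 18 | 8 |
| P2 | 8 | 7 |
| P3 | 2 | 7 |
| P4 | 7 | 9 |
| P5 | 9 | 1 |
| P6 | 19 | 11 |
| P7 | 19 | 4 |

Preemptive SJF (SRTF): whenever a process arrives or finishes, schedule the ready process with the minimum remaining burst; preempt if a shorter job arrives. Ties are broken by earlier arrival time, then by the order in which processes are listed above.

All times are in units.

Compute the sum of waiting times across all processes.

47

Schedule: | idle 0-2 | P3 2-9 | P5 9-10 | P2 10-17 | P4 17-19 | P7 19-23 | P4 23-30 | P1 30-38 | P6 38-49 |
Completion: P1=38  P2=17  P3=9  P4=30  P5=10  P6=49  P7=23
Turnaround (C−A): P1=20  P2=9  P3=7  P4=23  P5=1  P6=30  P7=4
Waiting = turnaround − burst: P1=12, P2=2, P3=0, P4=14, P5=0, P6=19, P7=0
Total waiting = 12 + 2 + 0 + 14 + 0 + 19 + 0 = 47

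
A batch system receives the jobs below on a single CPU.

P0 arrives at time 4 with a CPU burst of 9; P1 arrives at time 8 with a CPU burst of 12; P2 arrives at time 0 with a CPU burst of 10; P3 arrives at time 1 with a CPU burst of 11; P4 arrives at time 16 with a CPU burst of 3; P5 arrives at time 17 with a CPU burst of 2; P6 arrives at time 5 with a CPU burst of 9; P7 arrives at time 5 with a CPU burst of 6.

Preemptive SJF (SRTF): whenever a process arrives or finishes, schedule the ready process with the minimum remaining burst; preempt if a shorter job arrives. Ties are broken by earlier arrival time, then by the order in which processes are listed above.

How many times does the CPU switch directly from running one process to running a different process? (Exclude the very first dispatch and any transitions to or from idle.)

7

Schedule: | P2 0-10 | P7 10-16 | P4 16-19 | P5 19-21 | P0 21-30 | P6 30-39 | P3 39-50 | P1 50-62 |
Completion: P0=30  P1=62  P2=10  P3=50  P4=19  P5=21  P6=39  P7=16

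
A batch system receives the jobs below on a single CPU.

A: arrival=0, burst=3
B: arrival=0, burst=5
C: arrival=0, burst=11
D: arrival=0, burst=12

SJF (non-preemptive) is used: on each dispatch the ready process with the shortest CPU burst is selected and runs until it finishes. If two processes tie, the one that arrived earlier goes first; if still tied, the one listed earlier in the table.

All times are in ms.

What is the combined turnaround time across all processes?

61

Gantt: | A 0-3 | B 3-8 | C 8-19 | D 19-31 |
Completion: A=3  B=8  C=19  D=31
Turnaround (C−A): A=3  B=8  C=19  D=31
Turnaround = completion − arrival: A=3, B=8, C=19, D=31
Total turnaround = 3 + 8 + 19 + 31 = 61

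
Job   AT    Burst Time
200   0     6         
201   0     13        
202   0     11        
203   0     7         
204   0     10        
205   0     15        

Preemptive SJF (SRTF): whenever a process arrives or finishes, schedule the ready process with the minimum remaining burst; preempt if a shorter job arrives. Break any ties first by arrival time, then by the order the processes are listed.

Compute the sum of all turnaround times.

185

Schedule: | 200 0-6 | 203 6-13 | 204 13-23 | 202 23-34 | 201 34-47 | 205 47-62 |
Completion: 200=6  201=47  202=34  203=13  204=23  205=62
Turnaround = completion − arrival: 200=6, 201=47, 202=34, 203=13, 204=23, 205=62
Total turnaround = 6 + 47 + 34 + 13 + 23 + 62 = 185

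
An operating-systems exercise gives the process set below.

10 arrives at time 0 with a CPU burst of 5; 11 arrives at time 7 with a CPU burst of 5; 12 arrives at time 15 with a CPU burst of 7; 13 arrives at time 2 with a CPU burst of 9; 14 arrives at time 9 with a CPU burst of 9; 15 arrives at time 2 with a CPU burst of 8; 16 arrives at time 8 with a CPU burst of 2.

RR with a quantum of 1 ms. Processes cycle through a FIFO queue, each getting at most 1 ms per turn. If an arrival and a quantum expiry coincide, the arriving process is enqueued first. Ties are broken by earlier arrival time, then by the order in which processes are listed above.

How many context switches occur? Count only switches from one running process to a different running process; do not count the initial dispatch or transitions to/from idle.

43

Gantt: | 10 0-2 | 13 2-3 | 15 3-4 | 10 4-5 | 13 5-6 | 15 6-7 | 10 7-8 | 13 8-9 | 11 9-10 | 15 10-11 | 16 11-12 | 10 12-13 | 14 13-14 | 13 14-15 | 11 15-16 | 15 16-17 | 16 17-18 | 14 18-19 | 12 19-20 | 13 20-21 | 11 21-22 | 15 22-23 | 14 23-24 | 12 24-25 | 13 25-26 | 11 26-27 | 15 27-28 | 14 28-29 | 12 29-30 | 13 30-31 | 11 31-32 | 15 32-33 | 14 33-34 | 12 34-35 | 13 35-36 | 15 36-37 | 14 37-38 | 12 38-39 | 13 39-40 | 14 40-41 | 12 41-42 | 14 42-43 | 12 43-44 | 14 44-45 |
Completion: 10=13  11=32  12=44  13=40  14=45  15=37  16=18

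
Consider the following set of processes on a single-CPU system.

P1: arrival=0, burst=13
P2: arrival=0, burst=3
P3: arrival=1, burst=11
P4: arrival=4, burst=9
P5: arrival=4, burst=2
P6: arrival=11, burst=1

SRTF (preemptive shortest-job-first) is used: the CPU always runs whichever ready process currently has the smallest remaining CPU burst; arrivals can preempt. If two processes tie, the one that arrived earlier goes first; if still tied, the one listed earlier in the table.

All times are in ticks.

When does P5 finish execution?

Timeline: | P2 0-3 | P3 3-4 | P5 4-6 | P4 6-11 | P6 11-12 | P4 12-16 | P3 16-26 | P1 26-39 |
Completion: P1=39  P2=3  P3=26  P4=16  P5=6  P6=12
Turnaround (C−A): P1=39  P2=3  P3=25  P4=12  P5=2  P6=1

6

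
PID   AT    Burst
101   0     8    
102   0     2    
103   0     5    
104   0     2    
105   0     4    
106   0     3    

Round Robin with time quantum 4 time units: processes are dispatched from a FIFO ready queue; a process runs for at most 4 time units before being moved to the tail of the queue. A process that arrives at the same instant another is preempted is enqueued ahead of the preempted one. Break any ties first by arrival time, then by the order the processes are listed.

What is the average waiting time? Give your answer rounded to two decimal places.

12.67

Gantt: | 101 0-4 | 102 4-6 | 103 6-10 | 104 10-12 | 105 12-16 | 106 16-19 | 101 19-23 | 103 23-24 |
Completion: 101=23  102=6  103=24  104=12  105=16  106=19
Turnaround (C−A): 101=23  102=6  103=24  104=12  105=16  106=19
Waiting times: 101=15, 102=4, 103=19, 104=10, 105=12, 106=16
Average waiting = (15+4+19+10+12+16) / 6 = 76/6 = 12.67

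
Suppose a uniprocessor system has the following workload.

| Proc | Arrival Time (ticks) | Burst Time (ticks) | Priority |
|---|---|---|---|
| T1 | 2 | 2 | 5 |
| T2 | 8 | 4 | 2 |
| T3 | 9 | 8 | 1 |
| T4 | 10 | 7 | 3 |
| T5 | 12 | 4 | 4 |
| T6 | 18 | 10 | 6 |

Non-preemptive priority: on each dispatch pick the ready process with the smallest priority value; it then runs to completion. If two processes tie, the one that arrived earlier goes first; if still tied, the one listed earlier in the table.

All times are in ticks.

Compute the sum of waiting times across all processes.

Timeline: | idle 0-2 | T1 2-4 | idle 4-8 | T2 8-12 | T3 12-20 | T4 20-27 | T5 27-31 | T6 31-41 |
Completion: T1=4  T2=12  T3=20  T4=27  T5=31  T6=41
Turnaround (C−A): T1=2  T2=4  T3=11  T4=17  T5=19  T6=23
Waiting = turnaround − burst: T1=0, T2=0, T3=3, T4=10, T5=15, T6=13
Total waiting = 0 + 0 + 3 + 10 + 15 + 13 = 41

41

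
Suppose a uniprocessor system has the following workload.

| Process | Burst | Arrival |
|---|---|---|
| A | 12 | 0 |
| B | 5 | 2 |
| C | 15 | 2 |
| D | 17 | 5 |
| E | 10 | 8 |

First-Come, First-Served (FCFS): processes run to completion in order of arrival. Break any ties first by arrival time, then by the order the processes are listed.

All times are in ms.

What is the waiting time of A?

0

Gantt: | A 0-12 | B 12-17 | C 17-32 | D 32-49 | E 49-59 |
Completion: A=12  B=17  C=32  D=49  E=59
Turnaround (C−A): A=12  B=15  C=30  D=44  E=51
Waiting(A) = turnaround − burst = 12 − 12 = 0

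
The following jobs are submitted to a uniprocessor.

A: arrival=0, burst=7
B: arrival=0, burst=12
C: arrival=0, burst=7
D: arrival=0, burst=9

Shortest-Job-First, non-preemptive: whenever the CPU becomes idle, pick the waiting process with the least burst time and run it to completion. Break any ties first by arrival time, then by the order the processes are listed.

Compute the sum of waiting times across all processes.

44

Schedule: | A 0-7 | C 7-14 | D 14-23 | B 23-35 |
Completion: A=7  B=35  C=14  D=23
Waiting = turnaround − burst: A=0, B=23, C=7, D=14
Total waiting = 0 + 23 + 7 + 14 = 44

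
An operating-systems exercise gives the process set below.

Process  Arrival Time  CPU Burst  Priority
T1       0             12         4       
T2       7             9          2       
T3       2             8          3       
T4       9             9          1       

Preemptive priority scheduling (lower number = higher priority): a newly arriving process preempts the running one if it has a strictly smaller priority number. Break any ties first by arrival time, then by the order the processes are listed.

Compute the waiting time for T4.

Timeline: | T1 0-2 | T3 2-7 | T2 7-9 | T4 9-18 | T2 18-25 | T3 25-28 | T1 28-38 |
Completion: T1=38  T2=25  T3=28  T4=18
Turnaround (C−A): T1=38  T2=18  T3=26  T4=9
Waiting(T4) = turnaround − burst = 9 − 9 = 0

0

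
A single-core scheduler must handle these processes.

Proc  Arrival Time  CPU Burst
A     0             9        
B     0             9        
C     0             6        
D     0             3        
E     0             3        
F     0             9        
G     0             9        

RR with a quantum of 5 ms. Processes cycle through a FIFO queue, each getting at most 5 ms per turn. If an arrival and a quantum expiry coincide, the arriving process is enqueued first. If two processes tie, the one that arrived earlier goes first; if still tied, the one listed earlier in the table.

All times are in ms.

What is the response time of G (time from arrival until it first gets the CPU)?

Schedule: | A 0-5 | B 5-10 | C 10-15 | D 15-18 | E 18-21 | F 21-26 | G 26-31 | A 31-35 | B 35-39 | C 39-40 | F 40-44 | G 44-48 |
Completion: A=35  B=39  C=40  D=18  E=21  F=44  G=48
Turnaround (C−A): A=35  B=39  C=40  D=18  E=21  F=44  G=48
Response(G) = first start − arrival = 26 − 0 = 26

26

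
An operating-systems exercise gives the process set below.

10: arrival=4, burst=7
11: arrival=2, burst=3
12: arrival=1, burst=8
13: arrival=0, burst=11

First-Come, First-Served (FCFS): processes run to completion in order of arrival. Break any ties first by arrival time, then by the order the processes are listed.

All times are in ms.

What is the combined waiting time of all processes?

45

Schedule: | 13 0-11 | 12 11-19 | 11 19-22 | 10 22-29 |
Completion: 10=29  11=22  12=19  13=11
Waiting = turnaround − burst: 10=18, 11=17, 12=10, 13=0
Total waiting = 18 + 17 + 10 + 0 = 45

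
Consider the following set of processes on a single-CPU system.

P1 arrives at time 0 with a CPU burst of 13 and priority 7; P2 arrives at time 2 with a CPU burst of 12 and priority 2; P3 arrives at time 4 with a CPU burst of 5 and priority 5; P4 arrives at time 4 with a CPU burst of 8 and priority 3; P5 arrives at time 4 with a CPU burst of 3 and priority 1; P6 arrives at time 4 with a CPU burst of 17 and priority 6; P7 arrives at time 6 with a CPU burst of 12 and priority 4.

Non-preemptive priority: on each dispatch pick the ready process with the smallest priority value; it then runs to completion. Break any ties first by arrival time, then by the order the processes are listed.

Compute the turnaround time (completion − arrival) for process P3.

Gantt: | P1 0-13 | P5 13-16 | P2 16-28 | P4 28-36 | P7 36-48 | P3 48-53 | P6 53-70 |
Completion: P1=13  P2=28  P3=53  P4=36  P5=16  P6=70  P7=48
Turnaround (C−A): P1=13  P2=26  P3=49  P4=32  P5=12  P6=66  P7=42
Turnaround(P3) = completion − arrival = 53 − 4 = 49

49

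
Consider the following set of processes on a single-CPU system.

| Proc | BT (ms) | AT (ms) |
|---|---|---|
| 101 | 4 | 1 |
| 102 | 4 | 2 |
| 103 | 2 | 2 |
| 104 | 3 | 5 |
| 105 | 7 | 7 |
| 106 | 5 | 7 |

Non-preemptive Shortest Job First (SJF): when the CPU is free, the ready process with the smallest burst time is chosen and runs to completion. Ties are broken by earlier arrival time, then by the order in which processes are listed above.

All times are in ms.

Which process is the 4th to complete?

Timeline: | idle 0-1 | 101 1-5 | 103 5-7 | 104 7-10 | 102 10-14 | 106 14-19 | 105 19-26 |
Completion: 101=5  102=14  103=7  104=10  105=26  106=19
Turnaround (C−A): 101=4  102=12  103=5  104=5  105=19  106=12
Finish order: 101 → 103 → 104 → 102 → 106 → 105

102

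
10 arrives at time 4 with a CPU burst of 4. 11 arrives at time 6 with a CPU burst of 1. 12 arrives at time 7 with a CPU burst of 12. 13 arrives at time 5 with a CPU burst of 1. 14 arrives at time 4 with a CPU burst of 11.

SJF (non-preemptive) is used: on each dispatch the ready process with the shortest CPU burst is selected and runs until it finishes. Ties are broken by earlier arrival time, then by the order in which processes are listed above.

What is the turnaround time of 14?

Timeline: | idle 0-4 | 10 4-8 | 13 8-9 | 11 9-10 | 14 10-21 | 12 21-33 |
Completion: 10=8  11=10  12=33  13=9  14=21
Turnaround(14) = completion − arrival = 21 − 4 = 17

17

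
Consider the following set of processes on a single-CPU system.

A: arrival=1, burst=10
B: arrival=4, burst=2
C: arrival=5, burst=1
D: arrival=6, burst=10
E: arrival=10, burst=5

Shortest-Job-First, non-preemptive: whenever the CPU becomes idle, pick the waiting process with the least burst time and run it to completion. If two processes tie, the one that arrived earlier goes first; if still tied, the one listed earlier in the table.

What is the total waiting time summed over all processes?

Schedule: | idle 0-1 | A 1-11 | C 11-12 | B 12-14 | E 14-19 | D 19-29 |
Completion: A=11  B=14  C=12  D=29  E=19
Turnaround (C−A): A=10  B=10  C=7  D=23  E=9
Waiting = turnaround − burst: A=0, B=8, C=6, D=13, E=4
Total waiting = 0 + 8 + 6 + 13 + 4 = 31

31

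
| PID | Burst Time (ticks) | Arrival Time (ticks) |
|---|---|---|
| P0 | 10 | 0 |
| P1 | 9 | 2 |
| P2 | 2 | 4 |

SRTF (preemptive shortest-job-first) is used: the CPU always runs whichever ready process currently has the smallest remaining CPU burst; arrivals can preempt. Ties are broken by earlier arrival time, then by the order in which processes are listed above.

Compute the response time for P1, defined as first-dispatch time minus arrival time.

10

Gantt: | P0 0-4 | P2 4-6 | P0 6-12 | P1 12-21 |
Completion: P0=12  P1=21  P2=6
Response(P1) = first start − arrival = 12 − 2 = 10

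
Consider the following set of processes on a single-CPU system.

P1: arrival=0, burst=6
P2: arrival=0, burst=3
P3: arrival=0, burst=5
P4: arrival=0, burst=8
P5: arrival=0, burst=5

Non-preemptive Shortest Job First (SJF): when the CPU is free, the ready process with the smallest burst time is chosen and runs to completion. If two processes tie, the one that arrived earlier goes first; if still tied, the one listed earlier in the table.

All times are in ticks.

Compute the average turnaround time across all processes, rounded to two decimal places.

Timeline: | P2 0-3 | P3 3-8 | P5 8-13 | P1 13-19 | P4 19-27 |
Completion: P1=19  P2=3  P3=8  P4=27  P5=13
Turnaround times: P1=19, P2=3, P3=8, P4=27, P5=13
Average turnaround = (19+3+8+27+13) / 5 = 70/5 = 14.00

14.00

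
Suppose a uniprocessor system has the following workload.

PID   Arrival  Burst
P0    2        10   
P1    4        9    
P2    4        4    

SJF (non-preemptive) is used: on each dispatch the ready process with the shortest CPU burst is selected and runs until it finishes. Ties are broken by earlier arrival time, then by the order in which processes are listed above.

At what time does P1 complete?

25

Gantt: | idle 0-2 | P0 2-12 | P2 12-16 | P1 16-25 |
Completion: P0=12  P1=25  P2=16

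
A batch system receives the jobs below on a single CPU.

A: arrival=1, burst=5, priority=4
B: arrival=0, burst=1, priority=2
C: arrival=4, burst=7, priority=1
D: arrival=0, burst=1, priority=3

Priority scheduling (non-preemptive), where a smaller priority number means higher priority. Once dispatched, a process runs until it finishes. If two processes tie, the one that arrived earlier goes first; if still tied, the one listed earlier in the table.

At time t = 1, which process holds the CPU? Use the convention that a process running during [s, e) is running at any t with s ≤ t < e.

D

Schedule: | B 0-1 | D 1-2 | A 2-7 | C 7-14 |
Completion: A=7  B=1  C=14  D=2
Turnaround (C−A): A=6  B=1  C=10  D=2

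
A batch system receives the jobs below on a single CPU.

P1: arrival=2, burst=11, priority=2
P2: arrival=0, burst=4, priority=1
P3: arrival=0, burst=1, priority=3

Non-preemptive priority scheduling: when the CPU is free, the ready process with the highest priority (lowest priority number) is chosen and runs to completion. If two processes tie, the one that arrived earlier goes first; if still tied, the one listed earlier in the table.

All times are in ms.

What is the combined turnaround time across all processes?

Timeline: | P2 0-4 | P1 4-15 | P3 15-16 |
Completion: P1=15  P2=4  P3=16
Turnaround (C−A): P1=13  P2=4  P3=16
Turnaround = completion − arrival: P1=13, P2=4, P3=16
Total turnaround = 13 + 4 + 16 = 33

33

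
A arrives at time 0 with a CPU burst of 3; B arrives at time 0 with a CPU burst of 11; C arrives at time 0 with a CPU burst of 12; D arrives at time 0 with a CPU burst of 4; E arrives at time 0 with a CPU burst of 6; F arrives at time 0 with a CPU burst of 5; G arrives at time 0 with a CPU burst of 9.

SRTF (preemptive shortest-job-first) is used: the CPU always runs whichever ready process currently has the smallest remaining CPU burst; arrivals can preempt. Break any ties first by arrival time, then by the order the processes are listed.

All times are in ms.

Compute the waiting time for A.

0

Gantt: | A 0-3 | D 3-7 | F 7-12 | E 12-18 | G 18-27 | B 27-38 | C 38-50 |
Completion: A=3  B=38  C=50  D=7  E=18  F=12  G=27
Turnaround (C−A): A=3  B=38  C=50  D=7  E=18  F=12  G=27
Waiting(A) = turnaround − burst = 3 − 3 = 0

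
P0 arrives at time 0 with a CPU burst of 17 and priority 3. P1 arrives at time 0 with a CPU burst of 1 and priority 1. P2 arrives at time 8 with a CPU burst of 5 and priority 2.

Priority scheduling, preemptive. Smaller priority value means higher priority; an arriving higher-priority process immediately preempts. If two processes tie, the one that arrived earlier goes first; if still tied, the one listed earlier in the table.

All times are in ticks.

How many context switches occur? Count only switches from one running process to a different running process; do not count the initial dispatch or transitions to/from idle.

3

Timeline: | P1 0-1 | P0 1-8 | P2 8-13 | P0 13-23 |
Completion: P0=23  P1=1  P2=13
Turnaround (C−A): P0=23  P1=1  P2=5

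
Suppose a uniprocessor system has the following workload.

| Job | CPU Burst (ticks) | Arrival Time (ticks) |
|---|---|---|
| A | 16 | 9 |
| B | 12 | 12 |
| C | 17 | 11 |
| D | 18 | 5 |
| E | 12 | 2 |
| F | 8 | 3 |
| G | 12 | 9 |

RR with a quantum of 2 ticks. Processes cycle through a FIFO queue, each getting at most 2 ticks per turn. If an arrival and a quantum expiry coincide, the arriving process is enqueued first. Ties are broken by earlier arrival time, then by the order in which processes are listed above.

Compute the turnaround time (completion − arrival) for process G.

69

Schedule: | idle 0-2 | E 2-4 | F 4-6 | E 6-8 | D 8-10 | F 10-12 | E 12-14 | A 14-16 | G 16-18 | D 18-20 | C 20-22 | B 22-24 | F 24-26 | E 26-28 | A 28-30 | G 30-32 | D 32-34 | C 34-36 | B 36-38 | F 38-40 | E 40-42 | A 42-44 | G 44-46 | D 46-48 | C 48-50 | B 50-52 | E 52-54 | A 54-56 | G 56-58 | D 58-60 | C 60-62 | B 62-64 | A 64-66 | G 66-68 | D 68-70 | C 70-72 | B 72-74 | A 74-76 | G 76-78 | D 78-80 | C 80-82 | B 82-84 | A 84-86 | D 86-88 | C 88-90 | A 90-92 | D 92-94 | C 94-97 |
Completion: A=92  B=84  C=97  D=94  E=54  F=40  G=78
Turnaround (C−A): A=83  B=72  C=86  D=89  E=52  F=37  G=69
Turnaround(G) = completion − arrival = 78 − 9 = 69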